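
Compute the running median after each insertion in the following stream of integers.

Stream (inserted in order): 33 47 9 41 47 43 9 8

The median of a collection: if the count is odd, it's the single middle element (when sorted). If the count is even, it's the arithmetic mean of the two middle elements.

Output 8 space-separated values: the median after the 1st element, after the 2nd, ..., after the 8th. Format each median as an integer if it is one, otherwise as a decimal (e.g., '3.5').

Answer: 33 40 33 37 41 42 41 37

Derivation:
Step 1: insert 33 -> lo=[33] (size 1, max 33) hi=[] (size 0) -> median=33
Step 2: insert 47 -> lo=[33] (size 1, max 33) hi=[47] (size 1, min 47) -> median=40
Step 3: insert 9 -> lo=[9, 33] (size 2, max 33) hi=[47] (size 1, min 47) -> median=33
Step 4: insert 41 -> lo=[9, 33] (size 2, max 33) hi=[41, 47] (size 2, min 41) -> median=37
Step 5: insert 47 -> lo=[9, 33, 41] (size 3, max 41) hi=[47, 47] (size 2, min 47) -> median=41
Step 6: insert 43 -> lo=[9, 33, 41] (size 3, max 41) hi=[43, 47, 47] (size 3, min 43) -> median=42
Step 7: insert 9 -> lo=[9, 9, 33, 41] (size 4, max 41) hi=[43, 47, 47] (size 3, min 43) -> median=41
Step 8: insert 8 -> lo=[8, 9, 9, 33] (size 4, max 33) hi=[41, 43, 47, 47] (size 4, min 41) -> median=37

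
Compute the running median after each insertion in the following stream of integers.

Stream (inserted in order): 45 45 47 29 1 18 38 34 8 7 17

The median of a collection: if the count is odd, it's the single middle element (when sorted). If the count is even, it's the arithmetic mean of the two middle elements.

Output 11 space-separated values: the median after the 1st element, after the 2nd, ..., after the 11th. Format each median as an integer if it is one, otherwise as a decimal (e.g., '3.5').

Step 1: insert 45 -> lo=[45] (size 1, max 45) hi=[] (size 0) -> median=45
Step 2: insert 45 -> lo=[45] (size 1, max 45) hi=[45] (size 1, min 45) -> median=45
Step 3: insert 47 -> lo=[45, 45] (size 2, max 45) hi=[47] (size 1, min 47) -> median=45
Step 4: insert 29 -> lo=[29, 45] (size 2, max 45) hi=[45, 47] (size 2, min 45) -> median=45
Step 5: insert 1 -> lo=[1, 29, 45] (size 3, max 45) hi=[45, 47] (size 2, min 45) -> median=45
Step 6: insert 18 -> lo=[1, 18, 29] (size 3, max 29) hi=[45, 45, 47] (size 3, min 45) -> median=37
Step 7: insert 38 -> lo=[1, 18, 29, 38] (size 4, max 38) hi=[45, 45, 47] (size 3, min 45) -> median=38
Step 8: insert 34 -> lo=[1, 18, 29, 34] (size 4, max 34) hi=[38, 45, 45, 47] (size 4, min 38) -> median=36
Step 9: insert 8 -> lo=[1, 8, 18, 29, 34] (size 5, max 34) hi=[38, 45, 45, 47] (size 4, min 38) -> median=34
Step 10: insert 7 -> lo=[1, 7, 8, 18, 29] (size 5, max 29) hi=[34, 38, 45, 45, 47] (size 5, min 34) -> median=31.5
Step 11: insert 17 -> lo=[1, 7, 8, 17, 18, 29] (size 6, max 29) hi=[34, 38, 45, 45, 47] (size 5, min 34) -> median=29

Answer: 45 45 45 45 45 37 38 36 34 31.5 29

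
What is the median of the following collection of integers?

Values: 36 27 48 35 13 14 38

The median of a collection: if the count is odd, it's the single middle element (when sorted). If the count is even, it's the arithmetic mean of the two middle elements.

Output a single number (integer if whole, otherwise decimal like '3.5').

Step 1: insert 36 -> lo=[36] (size 1, max 36) hi=[] (size 0) -> median=36
Step 2: insert 27 -> lo=[27] (size 1, max 27) hi=[36] (size 1, min 36) -> median=31.5
Step 3: insert 48 -> lo=[27, 36] (size 2, max 36) hi=[48] (size 1, min 48) -> median=36
Step 4: insert 35 -> lo=[27, 35] (size 2, max 35) hi=[36, 48] (size 2, min 36) -> median=35.5
Step 5: insert 13 -> lo=[13, 27, 35] (size 3, max 35) hi=[36, 48] (size 2, min 36) -> median=35
Step 6: insert 14 -> lo=[13, 14, 27] (size 3, max 27) hi=[35, 36, 48] (size 3, min 35) -> median=31
Step 7: insert 38 -> lo=[13, 14, 27, 35] (size 4, max 35) hi=[36, 38, 48] (size 3, min 36) -> median=35

Answer: 35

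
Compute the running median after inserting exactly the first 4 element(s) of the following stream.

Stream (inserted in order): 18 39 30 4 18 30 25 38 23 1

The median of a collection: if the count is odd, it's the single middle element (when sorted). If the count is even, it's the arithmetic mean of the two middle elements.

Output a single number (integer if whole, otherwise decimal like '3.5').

Step 1: insert 18 -> lo=[18] (size 1, max 18) hi=[] (size 0) -> median=18
Step 2: insert 39 -> lo=[18] (size 1, max 18) hi=[39] (size 1, min 39) -> median=28.5
Step 3: insert 30 -> lo=[18, 30] (size 2, max 30) hi=[39] (size 1, min 39) -> median=30
Step 4: insert 4 -> lo=[4, 18] (size 2, max 18) hi=[30, 39] (size 2, min 30) -> median=24

Answer: 24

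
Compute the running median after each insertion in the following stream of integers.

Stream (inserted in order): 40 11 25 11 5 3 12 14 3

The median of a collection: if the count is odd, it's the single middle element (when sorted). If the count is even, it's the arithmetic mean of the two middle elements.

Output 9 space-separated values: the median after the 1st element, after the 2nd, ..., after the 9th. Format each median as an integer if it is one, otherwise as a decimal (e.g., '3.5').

Step 1: insert 40 -> lo=[40] (size 1, max 40) hi=[] (size 0) -> median=40
Step 2: insert 11 -> lo=[11] (size 1, max 11) hi=[40] (size 1, min 40) -> median=25.5
Step 3: insert 25 -> lo=[11, 25] (size 2, max 25) hi=[40] (size 1, min 40) -> median=25
Step 4: insert 11 -> lo=[11, 11] (size 2, max 11) hi=[25, 40] (size 2, min 25) -> median=18
Step 5: insert 5 -> lo=[5, 11, 11] (size 3, max 11) hi=[25, 40] (size 2, min 25) -> median=11
Step 6: insert 3 -> lo=[3, 5, 11] (size 3, max 11) hi=[11, 25, 40] (size 3, min 11) -> median=11
Step 7: insert 12 -> lo=[3, 5, 11, 11] (size 4, max 11) hi=[12, 25, 40] (size 3, min 12) -> median=11
Step 8: insert 14 -> lo=[3, 5, 11, 11] (size 4, max 11) hi=[12, 14, 25, 40] (size 4, min 12) -> median=11.5
Step 9: insert 3 -> lo=[3, 3, 5, 11, 11] (size 5, max 11) hi=[12, 14, 25, 40] (size 4, min 12) -> median=11

Answer: 40 25.5 25 18 11 11 11 11.5 11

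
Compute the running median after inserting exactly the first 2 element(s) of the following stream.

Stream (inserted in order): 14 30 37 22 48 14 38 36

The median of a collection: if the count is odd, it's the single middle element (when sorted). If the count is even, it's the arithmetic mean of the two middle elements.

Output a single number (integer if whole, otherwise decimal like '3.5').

Answer: 22

Derivation:
Step 1: insert 14 -> lo=[14] (size 1, max 14) hi=[] (size 0) -> median=14
Step 2: insert 30 -> lo=[14] (size 1, max 14) hi=[30] (size 1, min 30) -> median=22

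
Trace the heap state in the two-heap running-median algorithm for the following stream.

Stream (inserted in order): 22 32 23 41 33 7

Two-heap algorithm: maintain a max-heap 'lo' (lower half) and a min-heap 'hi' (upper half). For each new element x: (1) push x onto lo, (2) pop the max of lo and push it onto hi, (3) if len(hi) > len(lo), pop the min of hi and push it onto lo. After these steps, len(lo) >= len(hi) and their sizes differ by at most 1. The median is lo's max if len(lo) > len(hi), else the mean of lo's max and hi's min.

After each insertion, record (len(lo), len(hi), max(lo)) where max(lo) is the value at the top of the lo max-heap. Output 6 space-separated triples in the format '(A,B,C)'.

Answer: (1,0,22) (1,1,22) (2,1,23) (2,2,23) (3,2,32) (3,3,23)

Derivation:
Step 1: insert 22 -> lo=[22] hi=[] -> (len(lo)=1, len(hi)=0, max(lo)=22)
Step 2: insert 32 -> lo=[22] hi=[32] -> (len(lo)=1, len(hi)=1, max(lo)=22)
Step 3: insert 23 -> lo=[22, 23] hi=[32] -> (len(lo)=2, len(hi)=1, max(lo)=23)
Step 4: insert 41 -> lo=[22, 23] hi=[32, 41] -> (len(lo)=2, len(hi)=2, max(lo)=23)
Step 5: insert 33 -> lo=[22, 23, 32] hi=[33, 41] -> (len(lo)=3, len(hi)=2, max(lo)=32)
Step 6: insert 7 -> lo=[7, 22, 23] hi=[32, 33, 41] -> (len(lo)=3, len(hi)=3, max(lo)=23)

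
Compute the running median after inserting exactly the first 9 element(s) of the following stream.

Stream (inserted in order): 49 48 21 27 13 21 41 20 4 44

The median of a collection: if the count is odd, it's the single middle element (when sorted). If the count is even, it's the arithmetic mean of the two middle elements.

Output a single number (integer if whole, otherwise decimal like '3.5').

Step 1: insert 49 -> lo=[49] (size 1, max 49) hi=[] (size 0) -> median=49
Step 2: insert 48 -> lo=[48] (size 1, max 48) hi=[49] (size 1, min 49) -> median=48.5
Step 3: insert 21 -> lo=[21, 48] (size 2, max 48) hi=[49] (size 1, min 49) -> median=48
Step 4: insert 27 -> lo=[21, 27] (size 2, max 27) hi=[48, 49] (size 2, min 48) -> median=37.5
Step 5: insert 13 -> lo=[13, 21, 27] (size 3, max 27) hi=[48, 49] (size 2, min 48) -> median=27
Step 6: insert 21 -> lo=[13, 21, 21] (size 3, max 21) hi=[27, 48, 49] (size 3, min 27) -> median=24
Step 7: insert 41 -> lo=[13, 21, 21, 27] (size 4, max 27) hi=[41, 48, 49] (size 3, min 41) -> median=27
Step 8: insert 20 -> lo=[13, 20, 21, 21] (size 4, max 21) hi=[27, 41, 48, 49] (size 4, min 27) -> median=24
Step 9: insert 4 -> lo=[4, 13, 20, 21, 21] (size 5, max 21) hi=[27, 41, 48, 49] (size 4, min 27) -> median=21

Answer: 21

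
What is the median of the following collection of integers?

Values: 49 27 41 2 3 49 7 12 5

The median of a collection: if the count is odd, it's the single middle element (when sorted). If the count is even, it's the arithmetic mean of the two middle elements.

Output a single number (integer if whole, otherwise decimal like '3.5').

Step 1: insert 49 -> lo=[49] (size 1, max 49) hi=[] (size 0) -> median=49
Step 2: insert 27 -> lo=[27] (size 1, max 27) hi=[49] (size 1, min 49) -> median=38
Step 3: insert 41 -> lo=[27, 41] (size 2, max 41) hi=[49] (size 1, min 49) -> median=41
Step 4: insert 2 -> lo=[2, 27] (size 2, max 27) hi=[41, 49] (size 2, min 41) -> median=34
Step 5: insert 3 -> lo=[2, 3, 27] (size 3, max 27) hi=[41, 49] (size 2, min 41) -> median=27
Step 6: insert 49 -> lo=[2, 3, 27] (size 3, max 27) hi=[41, 49, 49] (size 3, min 41) -> median=34
Step 7: insert 7 -> lo=[2, 3, 7, 27] (size 4, max 27) hi=[41, 49, 49] (size 3, min 41) -> median=27
Step 8: insert 12 -> lo=[2, 3, 7, 12] (size 4, max 12) hi=[27, 41, 49, 49] (size 4, min 27) -> median=19.5
Step 9: insert 5 -> lo=[2, 3, 5, 7, 12] (size 5, max 12) hi=[27, 41, 49, 49] (size 4, min 27) -> median=12

Answer: 12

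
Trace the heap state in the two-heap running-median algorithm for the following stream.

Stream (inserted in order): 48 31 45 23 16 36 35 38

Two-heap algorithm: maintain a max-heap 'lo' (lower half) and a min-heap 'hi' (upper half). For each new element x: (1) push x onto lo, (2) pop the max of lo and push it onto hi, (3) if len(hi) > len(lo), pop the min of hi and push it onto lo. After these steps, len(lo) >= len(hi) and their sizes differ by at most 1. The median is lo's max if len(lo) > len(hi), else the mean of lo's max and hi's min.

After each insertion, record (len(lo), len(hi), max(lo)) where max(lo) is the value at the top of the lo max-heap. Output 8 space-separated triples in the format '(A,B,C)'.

Step 1: insert 48 -> lo=[48] hi=[] -> (len(lo)=1, len(hi)=0, max(lo)=48)
Step 2: insert 31 -> lo=[31] hi=[48] -> (len(lo)=1, len(hi)=1, max(lo)=31)
Step 3: insert 45 -> lo=[31, 45] hi=[48] -> (len(lo)=2, len(hi)=1, max(lo)=45)
Step 4: insert 23 -> lo=[23, 31] hi=[45, 48] -> (len(lo)=2, len(hi)=2, max(lo)=31)
Step 5: insert 16 -> lo=[16, 23, 31] hi=[45, 48] -> (len(lo)=3, len(hi)=2, max(lo)=31)
Step 6: insert 36 -> lo=[16, 23, 31] hi=[36, 45, 48] -> (len(lo)=3, len(hi)=3, max(lo)=31)
Step 7: insert 35 -> lo=[16, 23, 31, 35] hi=[36, 45, 48] -> (len(lo)=4, len(hi)=3, max(lo)=35)
Step 8: insert 38 -> lo=[16, 23, 31, 35] hi=[36, 38, 45, 48] -> (len(lo)=4, len(hi)=4, max(lo)=35)

Answer: (1,0,48) (1,1,31) (2,1,45) (2,2,31) (3,2,31) (3,3,31) (4,3,35) (4,4,35)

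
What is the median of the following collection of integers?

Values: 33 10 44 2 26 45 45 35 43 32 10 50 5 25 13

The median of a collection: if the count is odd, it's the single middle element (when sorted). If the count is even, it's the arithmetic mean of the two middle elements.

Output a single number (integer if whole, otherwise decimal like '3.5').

Answer: 32

Derivation:
Step 1: insert 33 -> lo=[33] (size 1, max 33) hi=[] (size 0) -> median=33
Step 2: insert 10 -> lo=[10] (size 1, max 10) hi=[33] (size 1, min 33) -> median=21.5
Step 3: insert 44 -> lo=[10, 33] (size 2, max 33) hi=[44] (size 1, min 44) -> median=33
Step 4: insert 2 -> lo=[2, 10] (size 2, max 10) hi=[33, 44] (size 2, min 33) -> median=21.5
Step 5: insert 26 -> lo=[2, 10, 26] (size 3, max 26) hi=[33, 44] (size 2, min 33) -> median=26
Step 6: insert 45 -> lo=[2, 10, 26] (size 3, max 26) hi=[33, 44, 45] (size 3, min 33) -> median=29.5
Step 7: insert 45 -> lo=[2, 10, 26, 33] (size 4, max 33) hi=[44, 45, 45] (size 3, min 44) -> median=33
Step 8: insert 35 -> lo=[2, 10, 26, 33] (size 4, max 33) hi=[35, 44, 45, 45] (size 4, min 35) -> median=34
Step 9: insert 43 -> lo=[2, 10, 26, 33, 35] (size 5, max 35) hi=[43, 44, 45, 45] (size 4, min 43) -> median=35
Step 10: insert 32 -> lo=[2, 10, 26, 32, 33] (size 5, max 33) hi=[35, 43, 44, 45, 45] (size 5, min 35) -> median=34
Step 11: insert 10 -> lo=[2, 10, 10, 26, 32, 33] (size 6, max 33) hi=[35, 43, 44, 45, 45] (size 5, min 35) -> median=33
Step 12: insert 50 -> lo=[2, 10, 10, 26, 32, 33] (size 6, max 33) hi=[35, 43, 44, 45, 45, 50] (size 6, min 35) -> median=34
Step 13: insert 5 -> lo=[2, 5, 10, 10, 26, 32, 33] (size 7, max 33) hi=[35, 43, 44, 45, 45, 50] (size 6, min 35) -> median=33
Step 14: insert 25 -> lo=[2, 5, 10, 10, 25, 26, 32] (size 7, max 32) hi=[33, 35, 43, 44, 45, 45, 50] (size 7, min 33) -> median=32.5
Step 15: insert 13 -> lo=[2, 5, 10, 10, 13, 25, 26, 32] (size 8, max 32) hi=[33, 35, 43, 44, 45, 45, 50] (size 7, min 33) -> median=32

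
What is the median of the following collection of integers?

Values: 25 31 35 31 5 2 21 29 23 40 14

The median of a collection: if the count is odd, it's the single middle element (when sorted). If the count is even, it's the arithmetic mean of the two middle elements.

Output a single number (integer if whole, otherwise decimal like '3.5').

Step 1: insert 25 -> lo=[25] (size 1, max 25) hi=[] (size 0) -> median=25
Step 2: insert 31 -> lo=[25] (size 1, max 25) hi=[31] (size 1, min 31) -> median=28
Step 3: insert 35 -> lo=[25, 31] (size 2, max 31) hi=[35] (size 1, min 35) -> median=31
Step 4: insert 31 -> lo=[25, 31] (size 2, max 31) hi=[31, 35] (size 2, min 31) -> median=31
Step 5: insert 5 -> lo=[5, 25, 31] (size 3, max 31) hi=[31, 35] (size 2, min 31) -> median=31
Step 6: insert 2 -> lo=[2, 5, 25] (size 3, max 25) hi=[31, 31, 35] (size 3, min 31) -> median=28
Step 7: insert 21 -> lo=[2, 5, 21, 25] (size 4, max 25) hi=[31, 31, 35] (size 3, min 31) -> median=25
Step 8: insert 29 -> lo=[2, 5, 21, 25] (size 4, max 25) hi=[29, 31, 31, 35] (size 4, min 29) -> median=27
Step 9: insert 23 -> lo=[2, 5, 21, 23, 25] (size 5, max 25) hi=[29, 31, 31, 35] (size 4, min 29) -> median=25
Step 10: insert 40 -> lo=[2, 5, 21, 23, 25] (size 5, max 25) hi=[29, 31, 31, 35, 40] (size 5, min 29) -> median=27
Step 11: insert 14 -> lo=[2, 5, 14, 21, 23, 25] (size 6, max 25) hi=[29, 31, 31, 35, 40] (size 5, min 29) -> median=25

Answer: 25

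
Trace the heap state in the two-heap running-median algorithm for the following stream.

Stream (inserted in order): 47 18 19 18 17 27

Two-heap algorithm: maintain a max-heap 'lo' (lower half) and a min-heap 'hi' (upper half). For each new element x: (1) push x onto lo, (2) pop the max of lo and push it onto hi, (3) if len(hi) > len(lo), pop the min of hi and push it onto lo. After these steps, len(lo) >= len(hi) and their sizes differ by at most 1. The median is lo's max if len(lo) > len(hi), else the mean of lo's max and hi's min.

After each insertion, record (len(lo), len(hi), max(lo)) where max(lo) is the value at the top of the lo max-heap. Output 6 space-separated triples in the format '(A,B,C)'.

Answer: (1,0,47) (1,1,18) (2,1,19) (2,2,18) (3,2,18) (3,3,18)

Derivation:
Step 1: insert 47 -> lo=[47] hi=[] -> (len(lo)=1, len(hi)=0, max(lo)=47)
Step 2: insert 18 -> lo=[18] hi=[47] -> (len(lo)=1, len(hi)=1, max(lo)=18)
Step 3: insert 19 -> lo=[18, 19] hi=[47] -> (len(lo)=2, len(hi)=1, max(lo)=19)
Step 4: insert 18 -> lo=[18, 18] hi=[19, 47] -> (len(lo)=2, len(hi)=2, max(lo)=18)
Step 5: insert 17 -> lo=[17, 18, 18] hi=[19, 47] -> (len(lo)=3, len(hi)=2, max(lo)=18)
Step 6: insert 27 -> lo=[17, 18, 18] hi=[19, 27, 47] -> (len(lo)=3, len(hi)=3, max(lo)=18)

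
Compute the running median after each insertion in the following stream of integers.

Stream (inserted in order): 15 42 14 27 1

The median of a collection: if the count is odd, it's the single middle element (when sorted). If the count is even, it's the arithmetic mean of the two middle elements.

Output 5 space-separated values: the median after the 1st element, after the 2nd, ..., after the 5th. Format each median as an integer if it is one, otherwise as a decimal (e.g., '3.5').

Step 1: insert 15 -> lo=[15] (size 1, max 15) hi=[] (size 0) -> median=15
Step 2: insert 42 -> lo=[15] (size 1, max 15) hi=[42] (size 1, min 42) -> median=28.5
Step 3: insert 14 -> lo=[14, 15] (size 2, max 15) hi=[42] (size 1, min 42) -> median=15
Step 4: insert 27 -> lo=[14, 15] (size 2, max 15) hi=[27, 42] (size 2, min 27) -> median=21
Step 5: insert 1 -> lo=[1, 14, 15] (size 3, max 15) hi=[27, 42] (size 2, min 27) -> median=15

Answer: 15 28.5 15 21 15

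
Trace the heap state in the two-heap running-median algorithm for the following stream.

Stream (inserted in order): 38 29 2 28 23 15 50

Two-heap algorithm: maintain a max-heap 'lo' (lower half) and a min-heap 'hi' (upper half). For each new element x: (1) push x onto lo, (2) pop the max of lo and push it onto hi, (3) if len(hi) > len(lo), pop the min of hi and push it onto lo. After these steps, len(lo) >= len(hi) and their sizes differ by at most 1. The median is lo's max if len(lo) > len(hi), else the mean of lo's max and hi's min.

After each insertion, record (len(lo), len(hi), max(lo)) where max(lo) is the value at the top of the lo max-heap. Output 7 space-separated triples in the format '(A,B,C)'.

Answer: (1,0,38) (1,1,29) (2,1,29) (2,2,28) (3,2,28) (3,3,23) (4,3,28)

Derivation:
Step 1: insert 38 -> lo=[38] hi=[] -> (len(lo)=1, len(hi)=0, max(lo)=38)
Step 2: insert 29 -> lo=[29] hi=[38] -> (len(lo)=1, len(hi)=1, max(lo)=29)
Step 3: insert 2 -> lo=[2, 29] hi=[38] -> (len(lo)=2, len(hi)=1, max(lo)=29)
Step 4: insert 28 -> lo=[2, 28] hi=[29, 38] -> (len(lo)=2, len(hi)=2, max(lo)=28)
Step 5: insert 23 -> lo=[2, 23, 28] hi=[29, 38] -> (len(lo)=3, len(hi)=2, max(lo)=28)
Step 6: insert 15 -> lo=[2, 15, 23] hi=[28, 29, 38] -> (len(lo)=3, len(hi)=3, max(lo)=23)
Step 7: insert 50 -> lo=[2, 15, 23, 28] hi=[29, 38, 50] -> (len(lo)=4, len(hi)=3, max(lo)=28)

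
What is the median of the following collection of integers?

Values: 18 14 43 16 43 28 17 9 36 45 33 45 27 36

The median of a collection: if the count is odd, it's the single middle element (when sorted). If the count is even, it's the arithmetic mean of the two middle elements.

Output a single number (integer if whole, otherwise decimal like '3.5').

Answer: 30.5

Derivation:
Step 1: insert 18 -> lo=[18] (size 1, max 18) hi=[] (size 0) -> median=18
Step 2: insert 14 -> lo=[14] (size 1, max 14) hi=[18] (size 1, min 18) -> median=16
Step 3: insert 43 -> lo=[14, 18] (size 2, max 18) hi=[43] (size 1, min 43) -> median=18
Step 4: insert 16 -> lo=[14, 16] (size 2, max 16) hi=[18, 43] (size 2, min 18) -> median=17
Step 5: insert 43 -> lo=[14, 16, 18] (size 3, max 18) hi=[43, 43] (size 2, min 43) -> median=18
Step 6: insert 28 -> lo=[14, 16, 18] (size 3, max 18) hi=[28, 43, 43] (size 3, min 28) -> median=23
Step 7: insert 17 -> lo=[14, 16, 17, 18] (size 4, max 18) hi=[28, 43, 43] (size 3, min 28) -> median=18
Step 8: insert 9 -> lo=[9, 14, 16, 17] (size 4, max 17) hi=[18, 28, 43, 43] (size 4, min 18) -> median=17.5
Step 9: insert 36 -> lo=[9, 14, 16, 17, 18] (size 5, max 18) hi=[28, 36, 43, 43] (size 4, min 28) -> median=18
Step 10: insert 45 -> lo=[9, 14, 16, 17, 18] (size 5, max 18) hi=[28, 36, 43, 43, 45] (size 5, min 28) -> median=23
Step 11: insert 33 -> lo=[9, 14, 16, 17, 18, 28] (size 6, max 28) hi=[33, 36, 43, 43, 45] (size 5, min 33) -> median=28
Step 12: insert 45 -> lo=[9, 14, 16, 17, 18, 28] (size 6, max 28) hi=[33, 36, 43, 43, 45, 45] (size 6, min 33) -> median=30.5
Step 13: insert 27 -> lo=[9, 14, 16, 17, 18, 27, 28] (size 7, max 28) hi=[33, 36, 43, 43, 45, 45] (size 6, min 33) -> median=28
Step 14: insert 36 -> lo=[9, 14, 16, 17, 18, 27, 28] (size 7, max 28) hi=[33, 36, 36, 43, 43, 45, 45] (size 7, min 33) -> median=30.5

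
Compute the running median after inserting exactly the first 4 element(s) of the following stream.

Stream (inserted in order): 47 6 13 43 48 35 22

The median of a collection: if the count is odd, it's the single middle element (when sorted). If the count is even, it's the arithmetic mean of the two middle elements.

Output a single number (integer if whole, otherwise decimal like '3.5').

Step 1: insert 47 -> lo=[47] (size 1, max 47) hi=[] (size 0) -> median=47
Step 2: insert 6 -> lo=[6] (size 1, max 6) hi=[47] (size 1, min 47) -> median=26.5
Step 3: insert 13 -> lo=[6, 13] (size 2, max 13) hi=[47] (size 1, min 47) -> median=13
Step 4: insert 43 -> lo=[6, 13] (size 2, max 13) hi=[43, 47] (size 2, min 43) -> median=28

Answer: 28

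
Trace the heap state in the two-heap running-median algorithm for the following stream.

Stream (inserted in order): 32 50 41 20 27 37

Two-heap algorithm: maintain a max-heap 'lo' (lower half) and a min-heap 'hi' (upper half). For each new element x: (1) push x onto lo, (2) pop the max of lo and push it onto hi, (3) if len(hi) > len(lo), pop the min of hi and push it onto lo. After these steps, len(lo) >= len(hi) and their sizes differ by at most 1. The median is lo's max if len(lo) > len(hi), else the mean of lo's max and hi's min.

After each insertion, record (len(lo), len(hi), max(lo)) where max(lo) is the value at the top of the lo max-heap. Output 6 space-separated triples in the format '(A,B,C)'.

Step 1: insert 32 -> lo=[32] hi=[] -> (len(lo)=1, len(hi)=0, max(lo)=32)
Step 2: insert 50 -> lo=[32] hi=[50] -> (len(lo)=1, len(hi)=1, max(lo)=32)
Step 3: insert 41 -> lo=[32, 41] hi=[50] -> (len(lo)=2, len(hi)=1, max(lo)=41)
Step 4: insert 20 -> lo=[20, 32] hi=[41, 50] -> (len(lo)=2, len(hi)=2, max(lo)=32)
Step 5: insert 27 -> lo=[20, 27, 32] hi=[41, 50] -> (len(lo)=3, len(hi)=2, max(lo)=32)
Step 6: insert 37 -> lo=[20, 27, 32] hi=[37, 41, 50] -> (len(lo)=3, len(hi)=3, max(lo)=32)

Answer: (1,0,32) (1,1,32) (2,1,41) (2,2,32) (3,2,32) (3,3,32)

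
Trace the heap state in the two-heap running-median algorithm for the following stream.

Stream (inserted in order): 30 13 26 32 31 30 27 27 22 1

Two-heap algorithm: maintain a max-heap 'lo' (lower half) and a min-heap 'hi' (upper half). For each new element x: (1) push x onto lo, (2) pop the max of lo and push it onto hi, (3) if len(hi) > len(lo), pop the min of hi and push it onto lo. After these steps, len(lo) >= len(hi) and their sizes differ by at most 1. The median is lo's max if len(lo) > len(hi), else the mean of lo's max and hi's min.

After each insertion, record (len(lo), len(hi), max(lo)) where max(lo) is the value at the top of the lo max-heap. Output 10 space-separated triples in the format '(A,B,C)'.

Answer: (1,0,30) (1,1,13) (2,1,26) (2,2,26) (3,2,30) (3,3,30) (4,3,30) (4,4,27) (5,4,27) (5,5,27)

Derivation:
Step 1: insert 30 -> lo=[30] hi=[] -> (len(lo)=1, len(hi)=0, max(lo)=30)
Step 2: insert 13 -> lo=[13] hi=[30] -> (len(lo)=1, len(hi)=1, max(lo)=13)
Step 3: insert 26 -> lo=[13, 26] hi=[30] -> (len(lo)=2, len(hi)=1, max(lo)=26)
Step 4: insert 32 -> lo=[13, 26] hi=[30, 32] -> (len(lo)=2, len(hi)=2, max(lo)=26)
Step 5: insert 31 -> lo=[13, 26, 30] hi=[31, 32] -> (len(lo)=3, len(hi)=2, max(lo)=30)
Step 6: insert 30 -> lo=[13, 26, 30] hi=[30, 31, 32] -> (len(lo)=3, len(hi)=3, max(lo)=30)
Step 7: insert 27 -> lo=[13, 26, 27, 30] hi=[30, 31, 32] -> (len(lo)=4, len(hi)=3, max(lo)=30)
Step 8: insert 27 -> lo=[13, 26, 27, 27] hi=[30, 30, 31, 32] -> (len(lo)=4, len(hi)=4, max(lo)=27)
Step 9: insert 22 -> lo=[13, 22, 26, 27, 27] hi=[30, 30, 31, 32] -> (len(lo)=5, len(hi)=4, max(lo)=27)
Step 10: insert 1 -> lo=[1, 13, 22, 26, 27] hi=[27, 30, 30, 31, 32] -> (len(lo)=5, len(hi)=5, max(lo)=27)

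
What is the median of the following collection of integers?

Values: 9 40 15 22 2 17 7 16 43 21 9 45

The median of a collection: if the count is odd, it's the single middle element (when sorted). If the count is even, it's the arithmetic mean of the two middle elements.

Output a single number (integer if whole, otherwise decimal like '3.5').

Step 1: insert 9 -> lo=[9] (size 1, max 9) hi=[] (size 0) -> median=9
Step 2: insert 40 -> lo=[9] (size 1, max 9) hi=[40] (size 1, min 40) -> median=24.5
Step 3: insert 15 -> lo=[9, 15] (size 2, max 15) hi=[40] (size 1, min 40) -> median=15
Step 4: insert 22 -> lo=[9, 15] (size 2, max 15) hi=[22, 40] (size 2, min 22) -> median=18.5
Step 5: insert 2 -> lo=[2, 9, 15] (size 3, max 15) hi=[22, 40] (size 2, min 22) -> median=15
Step 6: insert 17 -> lo=[2, 9, 15] (size 3, max 15) hi=[17, 22, 40] (size 3, min 17) -> median=16
Step 7: insert 7 -> lo=[2, 7, 9, 15] (size 4, max 15) hi=[17, 22, 40] (size 3, min 17) -> median=15
Step 8: insert 16 -> lo=[2, 7, 9, 15] (size 4, max 15) hi=[16, 17, 22, 40] (size 4, min 16) -> median=15.5
Step 9: insert 43 -> lo=[2, 7, 9, 15, 16] (size 5, max 16) hi=[17, 22, 40, 43] (size 4, min 17) -> median=16
Step 10: insert 21 -> lo=[2, 7, 9, 15, 16] (size 5, max 16) hi=[17, 21, 22, 40, 43] (size 5, min 17) -> median=16.5
Step 11: insert 9 -> lo=[2, 7, 9, 9, 15, 16] (size 6, max 16) hi=[17, 21, 22, 40, 43] (size 5, min 17) -> median=16
Step 12: insert 45 -> lo=[2, 7, 9, 9, 15, 16] (size 6, max 16) hi=[17, 21, 22, 40, 43, 45] (size 6, min 17) -> median=16.5

Answer: 16.5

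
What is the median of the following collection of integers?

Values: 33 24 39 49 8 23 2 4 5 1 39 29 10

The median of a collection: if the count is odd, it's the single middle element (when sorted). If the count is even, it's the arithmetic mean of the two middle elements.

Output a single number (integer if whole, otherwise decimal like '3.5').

Step 1: insert 33 -> lo=[33] (size 1, max 33) hi=[] (size 0) -> median=33
Step 2: insert 24 -> lo=[24] (size 1, max 24) hi=[33] (size 1, min 33) -> median=28.5
Step 3: insert 39 -> lo=[24, 33] (size 2, max 33) hi=[39] (size 1, min 39) -> median=33
Step 4: insert 49 -> lo=[24, 33] (size 2, max 33) hi=[39, 49] (size 2, min 39) -> median=36
Step 5: insert 8 -> lo=[8, 24, 33] (size 3, max 33) hi=[39, 49] (size 2, min 39) -> median=33
Step 6: insert 23 -> lo=[8, 23, 24] (size 3, max 24) hi=[33, 39, 49] (size 3, min 33) -> median=28.5
Step 7: insert 2 -> lo=[2, 8, 23, 24] (size 4, max 24) hi=[33, 39, 49] (size 3, min 33) -> median=24
Step 8: insert 4 -> lo=[2, 4, 8, 23] (size 4, max 23) hi=[24, 33, 39, 49] (size 4, min 24) -> median=23.5
Step 9: insert 5 -> lo=[2, 4, 5, 8, 23] (size 5, max 23) hi=[24, 33, 39, 49] (size 4, min 24) -> median=23
Step 10: insert 1 -> lo=[1, 2, 4, 5, 8] (size 5, max 8) hi=[23, 24, 33, 39, 49] (size 5, min 23) -> median=15.5
Step 11: insert 39 -> lo=[1, 2, 4, 5, 8, 23] (size 6, max 23) hi=[24, 33, 39, 39, 49] (size 5, min 24) -> median=23
Step 12: insert 29 -> lo=[1, 2, 4, 5, 8, 23] (size 6, max 23) hi=[24, 29, 33, 39, 39, 49] (size 6, min 24) -> median=23.5
Step 13: insert 10 -> lo=[1, 2, 4, 5, 8, 10, 23] (size 7, max 23) hi=[24, 29, 33, 39, 39, 49] (size 6, min 24) -> median=23

Answer: 23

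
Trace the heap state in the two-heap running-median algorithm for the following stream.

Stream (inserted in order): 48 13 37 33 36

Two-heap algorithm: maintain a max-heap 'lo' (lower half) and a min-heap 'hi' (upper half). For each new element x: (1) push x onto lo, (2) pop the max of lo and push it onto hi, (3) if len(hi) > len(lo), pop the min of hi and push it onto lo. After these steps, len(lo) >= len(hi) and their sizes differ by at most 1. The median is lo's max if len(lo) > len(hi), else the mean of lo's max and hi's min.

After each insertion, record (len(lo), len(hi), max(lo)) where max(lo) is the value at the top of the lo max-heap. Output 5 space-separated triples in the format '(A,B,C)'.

Answer: (1,0,48) (1,1,13) (2,1,37) (2,2,33) (3,2,36)

Derivation:
Step 1: insert 48 -> lo=[48] hi=[] -> (len(lo)=1, len(hi)=0, max(lo)=48)
Step 2: insert 13 -> lo=[13] hi=[48] -> (len(lo)=1, len(hi)=1, max(lo)=13)
Step 3: insert 37 -> lo=[13, 37] hi=[48] -> (len(lo)=2, len(hi)=1, max(lo)=37)
Step 4: insert 33 -> lo=[13, 33] hi=[37, 48] -> (len(lo)=2, len(hi)=2, max(lo)=33)
Step 5: insert 36 -> lo=[13, 33, 36] hi=[37, 48] -> (len(lo)=3, len(hi)=2, max(lo)=36)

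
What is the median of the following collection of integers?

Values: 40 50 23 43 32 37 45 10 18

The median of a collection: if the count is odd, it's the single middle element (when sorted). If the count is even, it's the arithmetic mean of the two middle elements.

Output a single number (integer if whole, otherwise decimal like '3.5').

Step 1: insert 40 -> lo=[40] (size 1, max 40) hi=[] (size 0) -> median=40
Step 2: insert 50 -> lo=[40] (size 1, max 40) hi=[50] (size 1, min 50) -> median=45
Step 3: insert 23 -> lo=[23, 40] (size 2, max 40) hi=[50] (size 1, min 50) -> median=40
Step 4: insert 43 -> lo=[23, 40] (size 2, max 40) hi=[43, 50] (size 2, min 43) -> median=41.5
Step 5: insert 32 -> lo=[23, 32, 40] (size 3, max 40) hi=[43, 50] (size 2, min 43) -> median=40
Step 6: insert 37 -> lo=[23, 32, 37] (size 3, max 37) hi=[40, 43, 50] (size 3, min 40) -> median=38.5
Step 7: insert 45 -> lo=[23, 32, 37, 40] (size 4, max 40) hi=[43, 45, 50] (size 3, min 43) -> median=40
Step 8: insert 10 -> lo=[10, 23, 32, 37] (size 4, max 37) hi=[40, 43, 45, 50] (size 4, min 40) -> median=38.5
Step 9: insert 18 -> lo=[10, 18, 23, 32, 37] (size 5, max 37) hi=[40, 43, 45, 50] (size 4, min 40) -> median=37

Answer: 37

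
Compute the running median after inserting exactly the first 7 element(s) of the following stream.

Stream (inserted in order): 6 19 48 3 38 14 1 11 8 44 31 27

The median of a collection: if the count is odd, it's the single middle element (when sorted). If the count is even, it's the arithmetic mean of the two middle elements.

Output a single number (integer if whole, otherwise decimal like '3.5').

Step 1: insert 6 -> lo=[6] (size 1, max 6) hi=[] (size 0) -> median=6
Step 2: insert 19 -> lo=[6] (size 1, max 6) hi=[19] (size 1, min 19) -> median=12.5
Step 3: insert 48 -> lo=[6, 19] (size 2, max 19) hi=[48] (size 1, min 48) -> median=19
Step 4: insert 3 -> lo=[3, 6] (size 2, max 6) hi=[19, 48] (size 2, min 19) -> median=12.5
Step 5: insert 38 -> lo=[3, 6, 19] (size 3, max 19) hi=[38, 48] (size 2, min 38) -> median=19
Step 6: insert 14 -> lo=[3, 6, 14] (size 3, max 14) hi=[19, 38, 48] (size 3, min 19) -> median=16.5
Step 7: insert 1 -> lo=[1, 3, 6, 14] (size 4, max 14) hi=[19, 38, 48] (size 3, min 19) -> median=14

Answer: 14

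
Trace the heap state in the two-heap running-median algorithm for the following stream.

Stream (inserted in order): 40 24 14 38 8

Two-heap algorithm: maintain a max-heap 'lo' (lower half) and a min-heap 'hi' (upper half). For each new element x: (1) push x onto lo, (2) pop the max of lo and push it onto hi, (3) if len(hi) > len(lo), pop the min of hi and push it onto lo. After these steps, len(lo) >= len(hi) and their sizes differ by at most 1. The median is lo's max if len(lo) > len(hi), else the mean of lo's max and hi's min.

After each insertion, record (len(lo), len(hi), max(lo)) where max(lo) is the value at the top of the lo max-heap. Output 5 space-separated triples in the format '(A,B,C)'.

Step 1: insert 40 -> lo=[40] hi=[] -> (len(lo)=1, len(hi)=0, max(lo)=40)
Step 2: insert 24 -> lo=[24] hi=[40] -> (len(lo)=1, len(hi)=1, max(lo)=24)
Step 3: insert 14 -> lo=[14, 24] hi=[40] -> (len(lo)=2, len(hi)=1, max(lo)=24)
Step 4: insert 38 -> lo=[14, 24] hi=[38, 40] -> (len(lo)=2, len(hi)=2, max(lo)=24)
Step 5: insert 8 -> lo=[8, 14, 24] hi=[38, 40] -> (len(lo)=3, len(hi)=2, max(lo)=24)

Answer: (1,0,40) (1,1,24) (2,1,24) (2,2,24) (3,2,24)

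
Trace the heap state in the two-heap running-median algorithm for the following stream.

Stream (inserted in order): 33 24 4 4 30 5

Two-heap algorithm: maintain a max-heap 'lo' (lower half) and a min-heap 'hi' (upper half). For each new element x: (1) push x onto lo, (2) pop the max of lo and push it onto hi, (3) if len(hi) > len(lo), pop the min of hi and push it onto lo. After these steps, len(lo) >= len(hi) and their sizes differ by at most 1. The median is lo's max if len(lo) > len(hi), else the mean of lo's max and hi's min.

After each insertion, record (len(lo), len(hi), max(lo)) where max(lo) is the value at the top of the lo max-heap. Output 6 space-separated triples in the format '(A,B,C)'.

Answer: (1,0,33) (1,1,24) (2,1,24) (2,2,4) (3,2,24) (3,3,5)

Derivation:
Step 1: insert 33 -> lo=[33] hi=[] -> (len(lo)=1, len(hi)=0, max(lo)=33)
Step 2: insert 24 -> lo=[24] hi=[33] -> (len(lo)=1, len(hi)=1, max(lo)=24)
Step 3: insert 4 -> lo=[4, 24] hi=[33] -> (len(lo)=2, len(hi)=1, max(lo)=24)
Step 4: insert 4 -> lo=[4, 4] hi=[24, 33] -> (len(lo)=2, len(hi)=2, max(lo)=4)
Step 5: insert 30 -> lo=[4, 4, 24] hi=[30, 33] -> (len(lo)=3, len(hi)=2, max(lo)=24)
Step 6: insert 5 -> lo=[4, 4, 5] hi=[24, 30, 33] -> (len(lo)=3, len(hi)=3, max(lo)=5)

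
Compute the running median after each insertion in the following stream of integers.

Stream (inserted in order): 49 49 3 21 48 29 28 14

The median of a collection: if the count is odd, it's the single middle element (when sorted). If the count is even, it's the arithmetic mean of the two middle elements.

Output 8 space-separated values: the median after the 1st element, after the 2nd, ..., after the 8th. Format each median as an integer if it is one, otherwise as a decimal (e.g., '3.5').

Step 1: insert 49 -> lo=[49] (size 1, max 49) hi=[] (size 0) -> median=49
Step 2: insert 49 -> lo=[49] (size 1, max 49) hi=[49] (size 1, min 49) -> median=49
Step 3: insert 3 -> lo=[3, 49] (size 2, max 49) hi=[49] (size 1, min 49) -> median=49
Step 4: insert 21 -> lo=[3, 21] (size 2, max 21) hi=[49, 49] (size 2, min 49) -> median=35
Step 5: insert 48 -> lo=[3, 21, 48] (size 3, max 48) hi=[49, 49] (size 2, min 49) -> median=48
Step 6: insert 29 -> lo=[3, 21, 29] (size 3, max 29) hi=[48, 49, 49] (size 3, min 48) -> median=38.5
Step 7: insert 28 -> lo=[3, 21, 28, 29] (size 4, max 29) hi=[48, 49, 49] (size 3, min 48) -> median=29
Step 8: insert 14 -> lo=[3, 14, 21, 28] (size 4, max 28) hi=[29, 48, 49, 49] (size 4, min 29) -> median=28.5

Answer: 49 49 49 35 48 38.5 29 28.5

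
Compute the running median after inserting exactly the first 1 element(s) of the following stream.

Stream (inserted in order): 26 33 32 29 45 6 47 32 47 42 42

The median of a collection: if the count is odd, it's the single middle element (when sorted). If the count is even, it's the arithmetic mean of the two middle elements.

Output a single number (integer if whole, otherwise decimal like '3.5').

Step 1: insert 26 -> lo=[26] (size 1, max 26) hi=[] (size 0) -> median=26

Answer: 26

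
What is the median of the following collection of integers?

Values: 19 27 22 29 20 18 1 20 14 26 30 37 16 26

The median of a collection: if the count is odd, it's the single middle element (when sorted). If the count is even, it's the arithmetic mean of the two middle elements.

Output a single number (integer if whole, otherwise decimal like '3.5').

Step 1: insert 19 -> lo=[19] (size 1, max 19) hi=[] (size 0) -> median=19
Step 2: insert 27 -> lo=[19] (size 1, max 19) hi=[27] (size 1, min 27) -> median=23
Step 3: insert 22 -> lo=[19, 22] (size 2, max 22) hi=[27] (size 1, min 27) -> median=22
Step 4: insert 29 -> lo=[19, 22] (size 2, max 22) hi=[27, 29] (size 2, min 27) -> median=24.5
Step 5: insert 20 -> lo=[19, 20, 22] (size 3, max 22) hi=[27, 29] (size 2, min 27) -> median=22
Step 6: insert 18 -> lo=[18, 19, 20] (size 3, max 20) hi=[22, 27, 29] (size 3, min 22) -> median=21
Step 7: insert 1 -> lo=[1, 18, 19, 20] (size 4, max 20) hi=[22, 27, 29] (size 3, min 22) -> median=20
Step 8: insert 20 -> lo=[1, 18, 19, 20] (size 4, max 20) hi=[20, 22, 27, 29] (size 4, min 20) -> median=20
Step 9: insert 14 -> lo=[1, 14, 18, 19, 20] (size 5, max 20) hi=[20, 22, 27, 29] (size 4, min 20) -> median=20
Step 10: insert 26 -> lo=[1, 14, 18, 19, 20] (size 5, max 20) hi=[20, 22, 26, 27, 29] (size 5, min 20) -> median=20
Step 11: insert 30 -> lo=[1, 14, 18, 19, 20, 20] (size 6, max 20) hi=[22, 26, 27, 29, 30] (size 5, min 22) -> median=20
Step 12: insert 37 -> lo=[1, 14, 18, 19, 20, 20] (size 6, max 20) hi=[22, 26, 27, 29, 30, 37] (size 6, min 22) -> median=21
Step 13: insert 16 -> lo=[1, 14, 16, 18, 19, 20, 20] (size 7, max 20) hi=[22, 26, 27, 29, 30, 37] (size 6, min 22) -> median=20
Step 14: insert 26 -> lo=[1, 14, 16, 18, 19, 20, 20] (size 7, max 20) hi=[22, 26, 26, 27, 29, 30, 37] (size 7, min 22) -> median=21

Answer: 21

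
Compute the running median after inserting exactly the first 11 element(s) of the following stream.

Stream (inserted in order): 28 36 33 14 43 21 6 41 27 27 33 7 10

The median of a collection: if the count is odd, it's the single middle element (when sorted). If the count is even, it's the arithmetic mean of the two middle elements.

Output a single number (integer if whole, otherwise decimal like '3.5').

Answer: 28

Derivation:
Step 1: insert 28 -> lo=[28] (size 1, max 28) hi=[] (size 0) -> median=28
Step 2: insert 36 -> lo=[28] (size 1, max 28) hi=[36] (size 1, min 36) -> median=32
Step 3: insert 33 -> lo=[28, 33] (size 2, max 33) hi=[36] (size 1, min 36) -> median=33
Step 4: insert 14 -> lo=[14, 28] (size 2, max 28) hi=[33, 36] (size 2, min 33) -> median=30.5
Step 5: insert 43 -> lo=[14, 28, 33] (size 3, max 33) hi=[36, 43] (size 2, min 36) -> median=33
Step 6: insert 21 -> lo=[14, 21, 28] (size 3, max 28) hi=[33, 36, 43] (size 3, min 33) -> median=30.5
Step 7: insert 6 -> lo=[6, 14, 21, 28] (size 4, max 28) hi=[33, 36, 43] (size 3, min 33) -> median=28
Step 8: insert 41 -> lo=[6, 14, 21, 28] (size 4, max 28) hi=[33, 36, 41, 43] (size 4, min 33) -> median=30.5
Step 9: insert 27 -> lo=[6, 14, 21, 27, 28] (size 5, max 28) hi=[33, 36, 41, 43] (size 4, min 33) -> median=28
Step 10: insert 27 -> lo=[6, 14, 21, 27, 27] (size 5, max 27) hi=[28, 33, 36, 41, 43] (size 5, min 28) -> median=27.5
Step 11: insert 33 -> lo=[6, 14, 21, 27, 27, 28] (size 6, max 28) hi=[33, 33, 36, 41, 43] (size 5, min 33) -> median=28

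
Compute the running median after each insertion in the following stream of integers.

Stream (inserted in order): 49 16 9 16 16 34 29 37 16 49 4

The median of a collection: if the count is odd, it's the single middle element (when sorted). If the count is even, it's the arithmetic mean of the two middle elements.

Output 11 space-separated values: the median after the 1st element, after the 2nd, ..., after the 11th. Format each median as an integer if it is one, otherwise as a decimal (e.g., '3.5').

Answer: 49 32.5 16 16 16 16 16 22.5 16 22.5 16

Derivation:
Step 1: insert 49 -> lo=[49] (size 1, max 49) hi=[] (size 0) -> median=49
Step 2: insert 16 -> lo=[16] (size 1, max 16) hi=[49] (size 1, min 49) -> median=32.5
Step 3: insert 9 -> lo=[9, 16] (size 2, max 16) hi=[49] (size 1, min 49) -> median=16
Step 4: insert 16 -> lo=[9, 16] (size 2, max 16) hi=[16, 49] (size 2, min 16) -> median=16
Step 5: insert 16 -> lo=[9, 16, 16] (size 3, max 16) hi=[16, 49] (size 2, min 16) -> median=16
Step 6: insert 34 -> lo=[9, 16, 16] (size 3, max 16) hi=[16, 34, 49] (size 3, min 16) -> median=16
Step 7: insert 29 -> lo=[9, 16, 16, 16] (size 4, max 16) hi=[29, 34, 49] (size 3, min 29) -> median=16
Step 8: insert 37 -> lo=[9, 16, 16, 16] (size 4, max 16) hi=[29, 34, 37, 49] (size 4, min 29) -> median=22.5
Step 9: insert 16 -> lo=[9, 16, 16, 16, 16] (size 5, max 16) hi=[29, 34, 37, 49] (size 4, min 29) -> median=16
Step 10: insert 49 -> lo=[9, 16, 16, 16, 16] (size 5, max 16) hi=[29, 34, 37, 49, 49] (size 5, min 29) -> median=22.5
Step 11: insert 4 -> lo=[4, 9, 16, 16, 16, 16] (size 6, max 16) hi=[29, 34, 37, 49, 49] (size 5, min 29) -> median=16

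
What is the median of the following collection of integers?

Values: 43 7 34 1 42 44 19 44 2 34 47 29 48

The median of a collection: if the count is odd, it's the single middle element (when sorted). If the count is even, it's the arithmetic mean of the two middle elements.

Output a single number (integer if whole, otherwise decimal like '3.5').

Answer: 34

Derivation:
Step 1: insert 43 -> lo=[43] (size 1, max 43) hi=[] (size 0) -> median=43
Step 2: insert 7 -> lo=[7] (size 1, max 7) hi=[43] (size 1, min 43) -> median=25
Step 3: insert 34 -> lo=[7, 34] (size 2, max 34) hi=[43] (size 1, min 43) -> median=34
Step 4: insert 1 -> lo=[1, 7] (size 2, max 7) hi=[34, 43] (size 2, min 34) -> median=20.5
Step 5: insert 42 -> lo=[1, 7, 34] (size 3, max 34) hi=[42, 43] (size 2, min 42) -> median=34
Step 6: insert 44 -> lo=[1, 7, 34] (size 3, max 34) hi=[42, 43, 44] (size 3, min 42) -> median=38
Step 7: insert 19 -> lo=[1, 7, 19, 34] (size 4, max 34) hi=[42, 43, 44] (size 3, min 42) -> median=34
Step 8: insert 44 -> lo=[1, 7, 19, 34] (size 4, max 34) hi=[42, 43, 44, 44] (size 4, min 42) -> median=38
Step 9: insert 2 -> lo=[1, 2, 7, 19, 34] (size 5, max 34) hi=[42, 43, 44, 44] (size 4, min 42) -> median=34
Step 10: insert 34 -> lo=[1, 2, 7, 19, 34] (size 5, max 34) hi=[34, 42, 43, 44, 44] (size 5, min 34) -> median=34
Step 11: insert 47 -> lo=[1, 2, 7, 19, 34, 34] (size 6, max 34) hi=[42, 43, 44, 44, 47] (size 5, min 42) -> median=34
Step 12: insert 29 -> lo=[1, 2, 7, 19, 29, 34] (size 6, max 34) hi=[34, 42, 43, 44, 44, 47] (size 6, min 34) -> median=34
Step 13: insert 48 -> lo=[1, 2, 7, 19, 29, 34, 34] (size 7, max 34) hi=[42, 43, 44, 44, 47, 48] (size 6, min 42) -> median=34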